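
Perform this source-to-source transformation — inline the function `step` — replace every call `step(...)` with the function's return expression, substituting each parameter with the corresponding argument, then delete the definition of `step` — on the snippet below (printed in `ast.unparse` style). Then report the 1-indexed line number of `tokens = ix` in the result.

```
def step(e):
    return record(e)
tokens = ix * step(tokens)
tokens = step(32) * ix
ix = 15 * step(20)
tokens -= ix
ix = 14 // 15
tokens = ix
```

Transformed code:
tokens = ix * record(tokens)
tokens = record(32) * ix
ix = 15 * record(20)
tokens -= ix
ix = 14 // 15
tokens = ix

6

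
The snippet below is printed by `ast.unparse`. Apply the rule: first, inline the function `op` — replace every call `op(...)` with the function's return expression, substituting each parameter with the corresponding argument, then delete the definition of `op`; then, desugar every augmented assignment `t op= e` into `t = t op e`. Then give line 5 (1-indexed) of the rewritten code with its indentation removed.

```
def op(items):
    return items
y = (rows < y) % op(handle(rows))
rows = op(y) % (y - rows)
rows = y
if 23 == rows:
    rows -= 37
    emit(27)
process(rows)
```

rows = rows - 37

Transformed code:
y = (rows < y) % handle(rows)
rows = y % (y - rows)
rows = y
if 23 == rows:
    rows = rows - 37
    emit(27)
process(rows)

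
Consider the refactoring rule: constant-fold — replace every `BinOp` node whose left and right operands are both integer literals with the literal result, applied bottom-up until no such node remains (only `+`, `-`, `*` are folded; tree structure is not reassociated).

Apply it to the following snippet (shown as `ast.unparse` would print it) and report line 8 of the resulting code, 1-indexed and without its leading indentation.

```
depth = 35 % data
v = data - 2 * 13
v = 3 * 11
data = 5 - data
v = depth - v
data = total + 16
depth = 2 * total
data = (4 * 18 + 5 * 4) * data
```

data = 92 * data

Transformed code:
depth = 35 % data
v = data - 26
v = 33
data = 5 - data
v = depth - v
data = total + 16
depth = 2 * total
data = 92 * data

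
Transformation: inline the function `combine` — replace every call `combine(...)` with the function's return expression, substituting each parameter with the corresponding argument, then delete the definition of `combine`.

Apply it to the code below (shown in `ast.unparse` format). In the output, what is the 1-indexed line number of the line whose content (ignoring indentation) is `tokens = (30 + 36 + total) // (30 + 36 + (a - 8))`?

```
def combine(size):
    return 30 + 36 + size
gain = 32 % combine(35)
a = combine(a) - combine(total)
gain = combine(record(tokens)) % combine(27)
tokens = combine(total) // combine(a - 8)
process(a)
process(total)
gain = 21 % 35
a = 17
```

4

Transformed code:
gain = 32 % (30 + 36 + 35)
a = 30 + 36 + a - (30 + 36 + total)
gain = (30 + 36 + record(tokens)) % (30 + 36 + 27)
tokens = (30 + 36 + total) // (30 + 36 + (a - 8))
process(a)
process(total)
gain = 21 % 35
a = 17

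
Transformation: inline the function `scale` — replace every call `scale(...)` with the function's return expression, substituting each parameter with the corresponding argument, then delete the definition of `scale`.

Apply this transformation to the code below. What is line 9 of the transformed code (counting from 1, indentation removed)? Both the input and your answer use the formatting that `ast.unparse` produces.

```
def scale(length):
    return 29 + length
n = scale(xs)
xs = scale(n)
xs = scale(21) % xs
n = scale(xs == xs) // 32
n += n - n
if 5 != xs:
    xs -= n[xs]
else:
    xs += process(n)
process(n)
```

xs += process(n)

Transformed code:
n = 29 + xs
xs = 29 + n
xs = (29 + 21) % xs
n = (29 + (xs == xs)) // 32
n += n - n
if 5 != xs:
    xs -= n[xs]
else:
    xs += process(n)
process(n)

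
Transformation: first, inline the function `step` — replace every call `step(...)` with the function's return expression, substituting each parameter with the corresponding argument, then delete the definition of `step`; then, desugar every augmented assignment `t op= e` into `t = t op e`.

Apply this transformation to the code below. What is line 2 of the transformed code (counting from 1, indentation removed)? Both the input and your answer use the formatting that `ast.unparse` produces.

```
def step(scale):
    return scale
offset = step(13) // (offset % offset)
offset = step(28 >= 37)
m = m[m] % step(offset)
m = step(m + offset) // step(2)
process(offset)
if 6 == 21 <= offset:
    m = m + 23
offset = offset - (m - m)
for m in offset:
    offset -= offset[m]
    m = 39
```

Transformed code:
offset = 13 // (offset % offset)
offset = 28 >= 37
m = m[m] % offset
m = (m + offset) // 2
process(offset)
if 6 == 21 <= offset:
    m = m + 23
offset = offset - (m - m)
for m in offset:
    offset = offset - offset[m]
    m = 39

offset = 28 >= 37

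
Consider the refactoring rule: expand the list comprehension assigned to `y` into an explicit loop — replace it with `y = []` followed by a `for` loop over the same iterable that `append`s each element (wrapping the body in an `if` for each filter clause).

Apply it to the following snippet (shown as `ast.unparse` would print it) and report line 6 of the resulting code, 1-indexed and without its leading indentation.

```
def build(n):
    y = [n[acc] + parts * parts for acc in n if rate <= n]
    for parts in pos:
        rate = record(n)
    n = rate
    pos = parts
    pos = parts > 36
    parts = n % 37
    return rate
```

for parts in pos:

Transformed code:
def build(n):
    y = []
    for acc in n:
        if rate <= n:
            y.append(n[acc] + parts * parts)
    for parts in pos:
        rate = record(n)
    n = rate
    pos = parts
    pos = parts > 36
    parts = n % 37
    return rate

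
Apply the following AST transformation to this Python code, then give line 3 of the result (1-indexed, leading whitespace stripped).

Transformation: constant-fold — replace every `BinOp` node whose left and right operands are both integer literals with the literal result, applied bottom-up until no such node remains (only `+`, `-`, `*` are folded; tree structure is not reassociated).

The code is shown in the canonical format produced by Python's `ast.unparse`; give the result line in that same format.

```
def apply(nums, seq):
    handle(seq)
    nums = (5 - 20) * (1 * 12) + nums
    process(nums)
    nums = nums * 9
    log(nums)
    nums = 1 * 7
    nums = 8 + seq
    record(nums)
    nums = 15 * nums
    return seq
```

nums = -180 + nums

Transformed code:
def apply(nums, seq):
    handle(seq)
    nums = -180 + nums
    process(nums)
    nums = nums * 9
    log(nums)
    nums = 7
    nums = 8 + seq
    record(nums)
    nums = 15 * nums
    return seq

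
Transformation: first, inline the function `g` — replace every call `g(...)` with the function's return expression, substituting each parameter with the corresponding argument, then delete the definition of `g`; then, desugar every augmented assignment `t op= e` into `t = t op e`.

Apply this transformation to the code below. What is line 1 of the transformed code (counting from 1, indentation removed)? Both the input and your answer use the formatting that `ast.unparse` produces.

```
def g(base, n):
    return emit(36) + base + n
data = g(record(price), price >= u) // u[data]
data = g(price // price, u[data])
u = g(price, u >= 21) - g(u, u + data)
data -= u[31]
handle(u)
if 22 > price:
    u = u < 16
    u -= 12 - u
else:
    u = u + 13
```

Transformed code:
data = (emit(36) + record(price) + (price >= u)) // u[data]
data = emit(36) + price // price + u[data]
u = emit(36) + price + (u >= 21) - (emit(36) + u + (u + data))
data = data - u[31]
handle(u)
if 22 > price:
    u = u < 16
    u = u - (12 - u)
else:
    u = u + 13

data = (emit(36) + record(price) + (price >= u)) // u[data]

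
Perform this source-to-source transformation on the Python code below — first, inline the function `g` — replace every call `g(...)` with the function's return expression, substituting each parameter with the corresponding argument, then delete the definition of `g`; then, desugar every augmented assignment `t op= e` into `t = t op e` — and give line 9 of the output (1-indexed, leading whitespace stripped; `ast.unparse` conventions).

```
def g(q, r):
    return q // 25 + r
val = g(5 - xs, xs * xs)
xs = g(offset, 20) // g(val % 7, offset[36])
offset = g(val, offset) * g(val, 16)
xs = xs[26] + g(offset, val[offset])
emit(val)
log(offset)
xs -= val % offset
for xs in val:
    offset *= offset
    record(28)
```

Transformed code:
val = (5 - xs) // 25 + xs * xs
xs = (offset // 25 + 20) // (val % 7 // 25 + offset[36])
offset = (val // 25 + offset) * (val // 25 + 16)
xs = xs[26] + (offset // 25 + val[offset])
emit(val)
log(offset)
xs = xs - val % offset
for xs in val:
    offset = offset * offset
    record(28)

offset = offset * offset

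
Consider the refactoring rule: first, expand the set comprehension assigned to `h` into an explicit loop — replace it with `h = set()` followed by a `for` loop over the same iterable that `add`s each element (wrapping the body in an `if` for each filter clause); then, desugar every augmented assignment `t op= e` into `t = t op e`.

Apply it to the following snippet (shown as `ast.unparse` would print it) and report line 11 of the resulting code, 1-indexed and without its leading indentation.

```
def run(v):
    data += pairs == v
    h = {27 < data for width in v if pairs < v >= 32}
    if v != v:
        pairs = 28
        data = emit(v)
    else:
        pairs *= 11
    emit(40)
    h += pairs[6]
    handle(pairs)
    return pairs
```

Transformed code:
def run(v):
    data = data + (pairs == v)
    h = set()
    for width in v:
        if pairs < v >= 32:
            h.add(27 < data)
    if v != v:
        pairs = 28
        data = emit(v)
    else:
        pairs = pairs * 11
    emit(40)
    h = h + pairs[6]
    handle(pairs)
    return pairs

pairs = pairs * 11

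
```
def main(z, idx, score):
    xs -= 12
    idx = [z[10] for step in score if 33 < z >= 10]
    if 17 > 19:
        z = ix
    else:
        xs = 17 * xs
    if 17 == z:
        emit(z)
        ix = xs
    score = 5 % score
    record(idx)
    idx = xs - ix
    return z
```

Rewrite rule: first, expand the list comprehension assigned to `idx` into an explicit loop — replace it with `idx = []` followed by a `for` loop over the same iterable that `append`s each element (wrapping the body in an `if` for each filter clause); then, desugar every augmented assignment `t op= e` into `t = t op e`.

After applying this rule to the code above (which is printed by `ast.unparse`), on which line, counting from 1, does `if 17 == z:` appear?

11

Transformed code:
def main(z, idx, score):
    xs = xs - 12
    idx = []
    for step in score:
        if 33 < z >= 10:
            idx.append(z[10])
    if 17 > 19:
        z = ix
    else:
        xs = 17 * xs
    if 17 == z:
        emit(z)
        ix = xs
    score = 5 % score
    record(idx)
    idx = xs - ix
    return z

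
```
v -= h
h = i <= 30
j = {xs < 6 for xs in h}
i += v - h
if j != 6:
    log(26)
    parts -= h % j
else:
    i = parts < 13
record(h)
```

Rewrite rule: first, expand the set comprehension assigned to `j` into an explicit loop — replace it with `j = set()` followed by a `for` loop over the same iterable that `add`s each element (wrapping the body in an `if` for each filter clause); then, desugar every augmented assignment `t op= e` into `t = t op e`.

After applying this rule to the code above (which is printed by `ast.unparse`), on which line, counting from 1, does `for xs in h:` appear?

4

Transformed code:
v = v - h
h = i <= 30
j = set()
for xs in h:
    j.add(xs < 6)
i = i + (v - h)
if j != 6:
    log(26)
    parts = parts - h % j
else:
    i = parts < 13
record(h)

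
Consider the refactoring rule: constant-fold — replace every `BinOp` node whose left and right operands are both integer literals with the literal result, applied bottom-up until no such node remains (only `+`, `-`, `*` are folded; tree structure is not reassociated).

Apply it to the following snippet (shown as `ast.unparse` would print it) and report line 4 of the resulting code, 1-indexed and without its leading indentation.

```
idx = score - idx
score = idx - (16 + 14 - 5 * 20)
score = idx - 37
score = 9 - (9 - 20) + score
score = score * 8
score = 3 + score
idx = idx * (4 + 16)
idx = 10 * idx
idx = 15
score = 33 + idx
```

Transformed code:
idx = score - idx
score = idx - -70
score = idx - 37
score = 20 + score
score = score * 8
score = 3 + score
idx = idx * 20
idx = 10 * idx
idx = 15
score = 33 + idx

score = 20 + score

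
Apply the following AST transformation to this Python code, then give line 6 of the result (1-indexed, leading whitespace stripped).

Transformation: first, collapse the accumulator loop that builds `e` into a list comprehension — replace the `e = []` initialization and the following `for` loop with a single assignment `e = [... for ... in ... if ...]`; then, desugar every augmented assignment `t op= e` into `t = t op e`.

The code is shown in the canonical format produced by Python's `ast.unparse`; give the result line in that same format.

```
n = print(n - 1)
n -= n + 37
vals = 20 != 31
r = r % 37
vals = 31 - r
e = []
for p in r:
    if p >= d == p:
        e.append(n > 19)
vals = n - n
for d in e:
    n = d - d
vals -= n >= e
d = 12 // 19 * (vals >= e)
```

Transformed code:
n = print(n - 1)
n = n - (n + 37)
vals = 20 != 31
r = r % 37
vals = 31 - r
e = [n > 19 for p in r if p >= d == p]
vals = n - n
for d in e:
    n = d - d
vals = vals - (n >= e)
d = 12 // 19 * (vals >= e)

e = [n > 19 for p in r if p >= d == p]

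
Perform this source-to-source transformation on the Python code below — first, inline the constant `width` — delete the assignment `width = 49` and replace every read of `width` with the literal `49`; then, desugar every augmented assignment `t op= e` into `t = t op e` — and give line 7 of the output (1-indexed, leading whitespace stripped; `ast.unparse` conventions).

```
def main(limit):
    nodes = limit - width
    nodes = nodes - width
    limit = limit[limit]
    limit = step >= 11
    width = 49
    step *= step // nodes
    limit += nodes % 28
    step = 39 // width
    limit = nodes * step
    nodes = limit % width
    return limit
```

Transformed code:
def main(limit):
    nodes = limit - 49
    nodes = nodes - 49
    limit = limit[limit]
    limit = step >= 11
    step = step * (step // nodes)
    limit = limit + nodes % 28
    step = 39 // 49
    limit = nodes * step
    nodes = limit % 49
    return limit

limit = limit + nodes % 28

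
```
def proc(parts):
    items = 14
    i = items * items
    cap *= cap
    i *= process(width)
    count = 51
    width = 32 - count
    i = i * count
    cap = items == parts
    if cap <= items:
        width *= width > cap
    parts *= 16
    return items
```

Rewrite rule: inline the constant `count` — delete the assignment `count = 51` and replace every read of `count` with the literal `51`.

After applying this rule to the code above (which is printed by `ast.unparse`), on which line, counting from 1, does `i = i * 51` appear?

7

Transformed code:
def proc(parts):
    items = 14
    i = items * items
    cap *= cap
    i *= process(width)
    width = 32 - 51
    i = i * 51
    cap = items == parts
    if cap <= items:
        width *= width > cap
    parts *= 16
    return items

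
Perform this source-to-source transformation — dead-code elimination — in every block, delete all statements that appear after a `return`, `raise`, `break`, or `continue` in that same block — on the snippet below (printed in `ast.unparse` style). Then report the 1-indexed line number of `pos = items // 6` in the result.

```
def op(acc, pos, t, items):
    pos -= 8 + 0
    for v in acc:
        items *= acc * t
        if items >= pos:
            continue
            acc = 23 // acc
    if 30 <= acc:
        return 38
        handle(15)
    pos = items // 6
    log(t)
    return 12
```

9

Transformed code:
def op(acc, pos, t, items):
    pos -= 8 + 0
    for v in acc:
        items *= acc * t
        if items >= pos:
            continue
    if 30 <= acc:
        return 38
    pos = items // 6
    log(t)
    return 12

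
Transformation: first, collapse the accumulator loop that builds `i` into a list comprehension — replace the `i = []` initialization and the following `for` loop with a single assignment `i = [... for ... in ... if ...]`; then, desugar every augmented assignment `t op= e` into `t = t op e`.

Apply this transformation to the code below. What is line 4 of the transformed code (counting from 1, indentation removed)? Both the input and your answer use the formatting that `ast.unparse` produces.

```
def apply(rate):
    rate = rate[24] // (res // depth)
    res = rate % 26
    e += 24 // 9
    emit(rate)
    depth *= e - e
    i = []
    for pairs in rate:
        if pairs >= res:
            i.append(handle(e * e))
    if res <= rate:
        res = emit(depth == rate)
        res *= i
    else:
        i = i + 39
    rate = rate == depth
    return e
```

Transformed code:
def apply(rate):
    rate = rate[24] // (res // depth)
    res = rate % 26
    e = e + 24 // 9
    emit(rate)
    depth = depth * (e - e)
    i = [handle(e * e) for pairs in rate if pairs >= res]
    if res <= rate:
        res = emit(depth == rate)
        res = res * i
    else:
        i = i + 39
    rate = rate == depth
    return e

e = e + 24 // 9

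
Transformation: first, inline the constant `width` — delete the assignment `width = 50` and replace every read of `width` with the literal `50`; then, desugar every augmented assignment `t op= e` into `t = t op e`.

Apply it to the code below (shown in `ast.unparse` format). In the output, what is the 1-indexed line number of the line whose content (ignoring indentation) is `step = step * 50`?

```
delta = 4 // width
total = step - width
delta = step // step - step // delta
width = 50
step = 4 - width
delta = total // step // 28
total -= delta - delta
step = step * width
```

7

Transformed code:
delta = 4 // 50
total = step - 50
delta = step // step - step // delta
step = 4 - 50
delta = total // step // 28
total = total - (delta - delta)
step = step * 50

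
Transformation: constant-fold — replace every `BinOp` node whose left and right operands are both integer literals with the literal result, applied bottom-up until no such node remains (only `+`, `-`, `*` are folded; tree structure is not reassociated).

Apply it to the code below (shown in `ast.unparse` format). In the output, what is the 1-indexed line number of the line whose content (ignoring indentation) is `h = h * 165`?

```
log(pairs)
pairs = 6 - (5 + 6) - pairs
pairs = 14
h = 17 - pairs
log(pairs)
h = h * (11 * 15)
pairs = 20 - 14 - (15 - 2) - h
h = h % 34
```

6

Transformed code:
log(pairs)
pairs = -5 - pairs
pairs = 14
h = 17 - pairs
log(pairs)
h = h * 165
pairs = -7 - h
h = h % 34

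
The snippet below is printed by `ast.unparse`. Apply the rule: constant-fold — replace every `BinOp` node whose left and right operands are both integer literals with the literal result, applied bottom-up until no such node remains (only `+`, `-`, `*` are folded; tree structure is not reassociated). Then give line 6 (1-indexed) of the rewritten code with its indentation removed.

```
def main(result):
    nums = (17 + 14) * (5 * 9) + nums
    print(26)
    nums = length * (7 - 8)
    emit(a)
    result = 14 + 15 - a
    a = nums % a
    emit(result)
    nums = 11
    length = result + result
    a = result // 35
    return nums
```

result = 29 - a

Transformed code:
def main(result):
    nums = 1395 + nums
    print(26)
    nums = length * -1
    emit(a)
    result = 29 - a
    a = nums % a
    emit(result)
    nums = 11
    length = result + result
    a = result // 35
    return nums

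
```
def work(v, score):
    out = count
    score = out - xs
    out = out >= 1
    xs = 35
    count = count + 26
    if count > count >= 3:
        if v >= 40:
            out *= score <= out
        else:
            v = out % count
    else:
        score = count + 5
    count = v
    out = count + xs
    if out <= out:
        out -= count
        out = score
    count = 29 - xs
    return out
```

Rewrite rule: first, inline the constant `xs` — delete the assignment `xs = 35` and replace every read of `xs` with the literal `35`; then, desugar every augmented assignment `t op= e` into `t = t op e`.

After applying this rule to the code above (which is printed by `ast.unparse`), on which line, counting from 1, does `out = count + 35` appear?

Transformed code:
def work(v, score):
    out = count
    score = out - 35
    out = out >= 1
    count = count + 26
    if count > count >= 3:
        if v >= 40:
            out = out * (score <= out)
        else:
            v = out % count
    else:
        score = count + 5
    count = v
    out = count + 35
    if out <= out:
        out = out - count
        out = score
    count = 29 - 35
    return out

14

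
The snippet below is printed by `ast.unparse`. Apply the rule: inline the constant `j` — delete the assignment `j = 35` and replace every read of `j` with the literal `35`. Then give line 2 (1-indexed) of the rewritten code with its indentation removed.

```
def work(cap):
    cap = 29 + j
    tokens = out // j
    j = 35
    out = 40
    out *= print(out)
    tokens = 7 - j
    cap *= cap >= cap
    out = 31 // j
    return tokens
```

cap = 29 + 35

Transformed code:
def work(cap):
    cap = 29 + 35
    tokens = out // 35
    out = 40
    out *= print(out)
    tokens = 7 - 35
    cap *= cap >= cap
    out = 31 // 35
    return tokens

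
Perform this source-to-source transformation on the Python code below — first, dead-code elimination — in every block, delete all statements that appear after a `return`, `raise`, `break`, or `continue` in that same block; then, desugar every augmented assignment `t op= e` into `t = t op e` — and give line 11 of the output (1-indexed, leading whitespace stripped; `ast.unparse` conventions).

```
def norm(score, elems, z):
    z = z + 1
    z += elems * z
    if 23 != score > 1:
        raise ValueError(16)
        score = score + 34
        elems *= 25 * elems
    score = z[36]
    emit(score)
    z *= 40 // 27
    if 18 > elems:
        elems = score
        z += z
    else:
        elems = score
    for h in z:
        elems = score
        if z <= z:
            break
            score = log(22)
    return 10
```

z = z + z

Transformed code:
def norm(score, elems, z):
    z = z + 1
    z = z + elems * z
    if 23 != score > 1:
        raise ValueError(16)
    score = z[36]
    emit(score)
    z = z * (40 // 27)
    if 18 > elems:
        elems = score
        z = z + z
    else:
        elems = score
    for h in z:
        elems = score
        if z <= z:
            break
    return 10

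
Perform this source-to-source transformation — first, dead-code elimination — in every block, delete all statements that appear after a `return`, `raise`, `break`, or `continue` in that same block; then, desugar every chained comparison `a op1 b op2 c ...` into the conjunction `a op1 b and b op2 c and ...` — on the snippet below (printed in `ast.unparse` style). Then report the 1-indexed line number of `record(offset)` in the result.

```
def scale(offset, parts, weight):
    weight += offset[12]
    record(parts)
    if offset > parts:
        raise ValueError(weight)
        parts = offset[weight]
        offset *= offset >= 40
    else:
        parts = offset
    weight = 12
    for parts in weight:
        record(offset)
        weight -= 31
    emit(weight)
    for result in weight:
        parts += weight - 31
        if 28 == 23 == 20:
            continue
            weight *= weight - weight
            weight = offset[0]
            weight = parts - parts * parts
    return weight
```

Transformed code:
def scale(offset, parts, weight):
    weight += offset[12]
    record(parts)
    if offset > parts:
        raise ValueError(weight)
    else:
        parts = offset
    weight = 12
    for parts in weight:
        record(offset)
        weight -= 31
    emit(weight)
    for result in weight:
        parts += weight - 31
        if 28 == 23 and 23 == 20:
            continue
    return weight

10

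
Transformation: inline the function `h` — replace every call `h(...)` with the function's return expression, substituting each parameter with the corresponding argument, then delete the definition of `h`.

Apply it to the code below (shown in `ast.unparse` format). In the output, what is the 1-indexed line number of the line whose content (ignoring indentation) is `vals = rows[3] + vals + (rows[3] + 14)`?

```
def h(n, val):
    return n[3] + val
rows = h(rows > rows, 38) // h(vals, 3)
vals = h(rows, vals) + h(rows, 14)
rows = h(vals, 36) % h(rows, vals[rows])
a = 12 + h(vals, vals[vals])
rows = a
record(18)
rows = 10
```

Transformed code:
rows = ((rows > rows)[3] + 38) // (vals[3] + 3)
vals = rows[3] + vals + (rows[3] + 14)
rows = (vals[3] + 36) % (rows[3] + vals[rows])
a = 12 + (vals[3] + vals[vals])
rows = a
record(18)
rows = 10

2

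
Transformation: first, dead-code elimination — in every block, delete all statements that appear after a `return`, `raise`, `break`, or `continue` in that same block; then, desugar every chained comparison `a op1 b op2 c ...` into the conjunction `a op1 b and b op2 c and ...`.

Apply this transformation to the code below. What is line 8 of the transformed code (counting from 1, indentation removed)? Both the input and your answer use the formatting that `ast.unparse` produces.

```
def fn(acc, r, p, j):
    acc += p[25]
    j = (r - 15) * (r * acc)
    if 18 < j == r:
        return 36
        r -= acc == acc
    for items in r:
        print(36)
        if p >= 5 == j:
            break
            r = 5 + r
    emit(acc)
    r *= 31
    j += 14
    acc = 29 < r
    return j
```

Transformed code:
def fn(acc, r, p, j):
    acc += p[25]
    j = (r - 15) * (r * acc)
    if 18 < j and j == r:
        return 36
    for items in r:
        print(36)
        if p >= 5 and 5 == j:
            break
    emit(acc)
    r *= 31
    j += 14
    acc = 29 < r
    return j

if p >= 5 and 5 == j:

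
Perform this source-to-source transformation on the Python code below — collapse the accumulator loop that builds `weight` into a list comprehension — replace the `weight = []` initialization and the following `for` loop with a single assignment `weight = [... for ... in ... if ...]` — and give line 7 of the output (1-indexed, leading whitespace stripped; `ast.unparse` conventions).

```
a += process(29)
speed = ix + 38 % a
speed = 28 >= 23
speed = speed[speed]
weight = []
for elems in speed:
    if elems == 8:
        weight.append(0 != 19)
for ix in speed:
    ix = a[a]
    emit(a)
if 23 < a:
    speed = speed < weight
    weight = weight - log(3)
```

ix = a[a]

Transformed code:
a += process(29)
speed = ix + 38 % a
speed = 28 >= 23
speed = speed[speed]
weight = [0 != 19 for elems in speed if elems == 8]
for ix in speed:
    ix = a[a]
    emit(a)
if 23 < a:
    speed = speed < weight
    weight = weight - log(3)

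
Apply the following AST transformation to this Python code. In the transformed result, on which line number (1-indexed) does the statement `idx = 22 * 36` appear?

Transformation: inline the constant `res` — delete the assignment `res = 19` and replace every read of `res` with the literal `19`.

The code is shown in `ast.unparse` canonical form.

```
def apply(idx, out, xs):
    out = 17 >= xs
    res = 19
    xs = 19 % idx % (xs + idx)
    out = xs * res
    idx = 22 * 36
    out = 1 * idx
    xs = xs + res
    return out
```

Transformed code:
def apply(idx, out, xs):
    out = 17 >= xs
    xs = 19 % idx % (xs + idx)
    out = xs * 19
    idx = 22 * 36
    out = 1 * idx
    xs = xs + 19
    return out

5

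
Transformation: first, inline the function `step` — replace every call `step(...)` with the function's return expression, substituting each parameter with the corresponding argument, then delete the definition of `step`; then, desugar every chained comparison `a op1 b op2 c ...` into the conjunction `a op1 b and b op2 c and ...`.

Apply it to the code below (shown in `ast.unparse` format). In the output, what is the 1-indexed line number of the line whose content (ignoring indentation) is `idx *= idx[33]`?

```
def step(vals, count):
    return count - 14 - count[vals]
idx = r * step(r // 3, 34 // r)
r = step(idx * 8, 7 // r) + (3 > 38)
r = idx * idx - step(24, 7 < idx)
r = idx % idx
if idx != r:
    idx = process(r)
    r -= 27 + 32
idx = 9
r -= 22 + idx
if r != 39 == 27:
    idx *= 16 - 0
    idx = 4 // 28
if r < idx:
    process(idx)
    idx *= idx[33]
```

15

Transformed code:
idx = r * (34 // r - 14 - (34 // r)[r // 3])
r = 7 // r - 14 - (7 // r)[idx * 8] + (3 > 38)
r = idx * idx - ((7 < idx) - 14 - (7 < idx)[24])
r = idx % idx
if idx != r:
    idx = process(r)
    r -= 27 + 32
idx = 9
r -= 22 + idx
if r != 39 and 39 == 27:
    idx *= 16 - 0
    idx = 4 // 28
if r < idx:
    process(idx)
    idx *= idx[33]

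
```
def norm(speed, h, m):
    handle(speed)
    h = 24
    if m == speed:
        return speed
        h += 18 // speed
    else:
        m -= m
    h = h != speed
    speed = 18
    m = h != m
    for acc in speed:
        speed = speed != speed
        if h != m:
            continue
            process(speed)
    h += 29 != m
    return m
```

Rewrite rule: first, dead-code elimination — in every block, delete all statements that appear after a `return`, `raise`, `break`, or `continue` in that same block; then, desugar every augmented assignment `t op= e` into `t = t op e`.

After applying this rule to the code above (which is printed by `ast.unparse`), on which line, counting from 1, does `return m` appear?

Transformed code:
def norm(speed, h, m):
    handle(speed)
    h = 24
    if m == speed:
        return speed
    else:
        m = m - m
    h = h != speed
    speed = 18
    m = h != m
    for acc in speed:
        speed = speed != speed
        if h != m:
            continue
    h = h + (29 != m)
    return m

16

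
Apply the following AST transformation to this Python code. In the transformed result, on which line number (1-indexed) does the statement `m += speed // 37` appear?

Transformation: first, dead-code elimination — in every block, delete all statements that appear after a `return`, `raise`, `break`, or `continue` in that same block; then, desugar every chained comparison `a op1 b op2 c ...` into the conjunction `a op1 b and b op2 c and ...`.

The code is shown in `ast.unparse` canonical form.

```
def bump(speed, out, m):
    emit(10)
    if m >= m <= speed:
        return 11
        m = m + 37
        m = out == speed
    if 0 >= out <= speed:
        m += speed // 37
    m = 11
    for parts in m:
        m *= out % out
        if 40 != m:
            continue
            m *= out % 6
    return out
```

6

Transformed code:
def bump(speed, out, m):
    emit(10)
    if m >= m and m <= speed:
        return 11
    if 0 >= out and out <= speed:
        m += speed // 37
    m = 11
    for parts in m:
        m *= out % out
        if 40 != m:
            continue
    return out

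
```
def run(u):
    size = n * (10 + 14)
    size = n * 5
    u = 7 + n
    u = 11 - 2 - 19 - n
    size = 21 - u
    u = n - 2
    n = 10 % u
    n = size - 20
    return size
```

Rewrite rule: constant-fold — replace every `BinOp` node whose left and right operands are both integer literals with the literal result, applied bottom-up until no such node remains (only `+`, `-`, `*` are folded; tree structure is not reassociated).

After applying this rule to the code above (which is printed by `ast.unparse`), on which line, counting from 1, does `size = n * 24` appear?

2

Transformed code:
def run(u):
    size = n * 24
    size = n * 5
    u = 7 + n
    u = -10 - n
    size = 21 - u
    u = n - 2
    n = 10 % u
    n = size - 20
    return size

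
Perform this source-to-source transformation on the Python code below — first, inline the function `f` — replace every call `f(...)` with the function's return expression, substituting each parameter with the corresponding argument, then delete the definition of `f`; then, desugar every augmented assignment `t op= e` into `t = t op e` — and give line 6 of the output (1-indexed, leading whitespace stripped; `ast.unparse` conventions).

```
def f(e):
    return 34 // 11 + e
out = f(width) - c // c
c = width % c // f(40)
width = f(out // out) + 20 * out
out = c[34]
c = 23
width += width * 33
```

width = width + width * 33

Transformed code:
out = 34 // 11 + width - c // c
c = width % c // (34 // 11 + 40)
width = 34 // 11 + out // out + 20 * out
out = c[34]
c = 23
width = width + width * 33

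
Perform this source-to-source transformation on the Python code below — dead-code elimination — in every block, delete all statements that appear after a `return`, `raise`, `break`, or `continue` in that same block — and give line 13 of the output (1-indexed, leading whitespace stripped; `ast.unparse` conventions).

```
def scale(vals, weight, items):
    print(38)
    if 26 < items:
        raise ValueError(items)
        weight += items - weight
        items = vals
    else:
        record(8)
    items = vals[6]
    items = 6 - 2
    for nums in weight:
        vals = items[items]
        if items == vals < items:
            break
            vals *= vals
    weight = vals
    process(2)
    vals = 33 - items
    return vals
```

Transformed code:
def scale(vals, weight, items):
    print(38)
    if 26 < items:
        raise ValueError(items)
    else:
        record(8)
    items = vals[6]
    items = 6 - 2
    for nums in weight:
        vals = items[items]
        if items == vals < items:
            break
    weight = vals
    process(2)
    vals = 33 - items
    return vals

weight = vals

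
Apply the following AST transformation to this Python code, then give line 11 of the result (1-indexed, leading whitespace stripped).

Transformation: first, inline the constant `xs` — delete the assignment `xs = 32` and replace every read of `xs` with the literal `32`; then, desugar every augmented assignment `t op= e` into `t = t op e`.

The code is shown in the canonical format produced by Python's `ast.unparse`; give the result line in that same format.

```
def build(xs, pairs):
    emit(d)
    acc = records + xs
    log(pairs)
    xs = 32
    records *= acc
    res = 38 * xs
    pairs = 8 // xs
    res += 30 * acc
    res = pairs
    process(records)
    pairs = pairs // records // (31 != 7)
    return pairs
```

pairs = pairs // records // (31 != 7)

Transformed code:
def build(xs, pairs):
    emit(d)
    acc = records + 32
    log(pairs)
    records = records * acc
    res = 38 * 32
    pairs = 8 // 32
    res = res + 30 * acc
    res = pairs
    process(records)
    pairs = pairs // records // (31 != 7)
    return pairs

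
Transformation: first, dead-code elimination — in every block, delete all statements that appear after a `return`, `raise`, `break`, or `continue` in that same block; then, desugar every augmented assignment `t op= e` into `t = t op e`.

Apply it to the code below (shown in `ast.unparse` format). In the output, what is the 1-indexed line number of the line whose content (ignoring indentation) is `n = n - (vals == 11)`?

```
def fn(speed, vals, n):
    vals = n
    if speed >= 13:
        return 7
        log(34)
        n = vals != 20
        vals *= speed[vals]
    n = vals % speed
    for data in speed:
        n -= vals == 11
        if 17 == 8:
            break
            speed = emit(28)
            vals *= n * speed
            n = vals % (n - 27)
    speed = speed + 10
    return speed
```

Transformed code:
def fn(speed, vals, n):
    vals = n
    if speed >= 13:
        return 7
    n = vals % speed
    for data in speed:
        n = n - (vals == 11)
        if 17 == 8:
            break
    speed = speed + 10
    return speed

7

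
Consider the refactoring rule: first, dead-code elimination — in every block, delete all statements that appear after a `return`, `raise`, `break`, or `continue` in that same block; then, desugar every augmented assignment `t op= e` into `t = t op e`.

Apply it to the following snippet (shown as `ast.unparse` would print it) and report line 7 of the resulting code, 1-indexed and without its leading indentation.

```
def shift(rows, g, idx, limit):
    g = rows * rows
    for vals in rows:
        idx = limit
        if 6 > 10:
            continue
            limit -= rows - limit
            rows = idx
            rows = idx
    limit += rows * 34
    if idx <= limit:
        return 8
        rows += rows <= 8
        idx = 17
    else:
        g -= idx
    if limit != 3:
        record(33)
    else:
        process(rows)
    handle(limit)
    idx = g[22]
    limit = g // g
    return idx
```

limit = limit + rows * 34

Transformed code:
def shift(rows, g, idx, limit):
    g = rows * rows
    for vals in rows:
        idx = limit
        if 6 > 10:
            continue
    limit = limit + rows * 34
    if idx <= limit:
        return 8
    else:
        g = g - idx
    if limit != 3:
        record(33)
    else:
        process(rows)
    handle(limit)
    idx = g[22]
    limit = g // g
    return idx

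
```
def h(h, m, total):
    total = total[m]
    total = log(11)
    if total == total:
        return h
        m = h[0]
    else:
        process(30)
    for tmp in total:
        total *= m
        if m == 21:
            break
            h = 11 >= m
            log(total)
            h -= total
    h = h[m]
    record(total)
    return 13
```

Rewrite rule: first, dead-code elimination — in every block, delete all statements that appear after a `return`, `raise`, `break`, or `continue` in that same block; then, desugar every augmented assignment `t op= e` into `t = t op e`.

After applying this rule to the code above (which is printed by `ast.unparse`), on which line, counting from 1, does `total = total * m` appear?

9

Transformed code:
def h(h, m, total):
    total = total[m]
    total = log(11)
    if total == total:
        return h
    else:
        process(30)
    for tmp in total:
        total = total * m
        if m == 21:
            break
    h = h[m]
    record(total)
    return 13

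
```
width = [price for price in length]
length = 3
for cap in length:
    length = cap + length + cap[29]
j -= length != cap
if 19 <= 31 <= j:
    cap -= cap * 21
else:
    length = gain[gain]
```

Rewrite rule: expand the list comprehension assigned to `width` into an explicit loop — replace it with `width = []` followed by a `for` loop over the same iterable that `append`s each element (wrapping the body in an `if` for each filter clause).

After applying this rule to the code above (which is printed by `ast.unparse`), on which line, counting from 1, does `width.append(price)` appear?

3

Transformed code:
width = []
for price in length:
    width.append(price)
length = 3
for cap in length:
    length = cap + length + cap[29]
j -= length != cap
if 19 <= 31 <= j:
    cap -= cap * 21
else:
    length = gain[gain]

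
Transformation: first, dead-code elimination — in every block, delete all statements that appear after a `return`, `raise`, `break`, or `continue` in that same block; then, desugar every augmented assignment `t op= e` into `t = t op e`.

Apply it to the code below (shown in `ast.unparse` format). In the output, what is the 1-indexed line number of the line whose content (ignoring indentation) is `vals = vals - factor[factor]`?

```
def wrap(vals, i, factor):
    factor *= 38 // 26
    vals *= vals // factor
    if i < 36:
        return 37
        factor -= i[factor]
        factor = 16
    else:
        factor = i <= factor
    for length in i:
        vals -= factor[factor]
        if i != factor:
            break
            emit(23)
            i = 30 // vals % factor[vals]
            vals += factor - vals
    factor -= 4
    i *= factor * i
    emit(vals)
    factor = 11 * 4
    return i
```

9

Transformed code:
def wrap(vals, i, factor):
    factor = factor * (38 // 26)
    vals = vals * (vals // factor)
    if i < 36:
        return 37
    else:
        factor = i <= factor
    for length in i:
        vals = vals - factor[factor]
        if i != factor:
            break
    factor = factor - 4
    i = i * (factor * i)
    emit(vals)
    factor = 11 * 4
    return i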